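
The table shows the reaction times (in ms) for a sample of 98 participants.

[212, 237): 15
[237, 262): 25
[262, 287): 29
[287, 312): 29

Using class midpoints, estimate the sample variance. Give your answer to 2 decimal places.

690.09

Midpoints: 224.5, 249.5, 274.5, 299.5
n = 98, Σfm = 26251, mean = 267.8673
Σfm² = 7098724.5
Σf(m − x̄)² = Σfm² − (Σfm)²/n = 7098724.5 − 26251²/98 = 66938.7755
Sample variance = 66938.7755 / 97 = 690.0905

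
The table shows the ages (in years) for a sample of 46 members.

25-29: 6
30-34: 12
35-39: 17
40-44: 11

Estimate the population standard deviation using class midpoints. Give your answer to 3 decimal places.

4.853

Midpoints: 27, 32, 37, 42
n = 46, Σfm = 1637, mean = 35.5870
Σfm² = 59339
Σf(m − x̄)² = Σfm² − (Σfm)²/n = 59339 − 1637²/46 = 1083.1522
Population variance = 1083.1522 / 46 = 23.5468
Standard deviation = √23.5468 = 4.8525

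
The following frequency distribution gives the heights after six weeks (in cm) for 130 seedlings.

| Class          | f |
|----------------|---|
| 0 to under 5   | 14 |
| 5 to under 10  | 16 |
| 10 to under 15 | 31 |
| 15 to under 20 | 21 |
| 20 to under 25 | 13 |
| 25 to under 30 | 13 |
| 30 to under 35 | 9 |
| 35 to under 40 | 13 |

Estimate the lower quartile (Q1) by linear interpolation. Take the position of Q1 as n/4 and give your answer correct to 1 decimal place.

10.4

Cumulative frequencies: 14, 30, 61, 82, 95, 108, 117, 130
n = 130; position = n/4 = 32.5.
This falls in the class 10 to under 15: L = 10, F = 30, f = 31, h = 5.
Lower quartile ≈ 10 + ((32.5 − 30) / 31) × 5 = 10.4032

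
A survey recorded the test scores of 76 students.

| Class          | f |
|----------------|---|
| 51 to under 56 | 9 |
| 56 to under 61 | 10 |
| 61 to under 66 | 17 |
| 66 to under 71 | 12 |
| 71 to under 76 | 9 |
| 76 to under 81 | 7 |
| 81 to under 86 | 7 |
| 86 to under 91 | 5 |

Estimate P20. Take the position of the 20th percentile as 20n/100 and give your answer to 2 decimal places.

59.10

Cumulative frequencies: 9, 19, 36, 48, 57, 64, 71, 76
n = 76; position = 20n/100 = 15.2.
This falls in the class 56 to under 61: L = 56, F = 9, f = 10, h = 5.
20th percentile ≈ 56 + ((15.2 − 9) / 10) × 5 = 59.1000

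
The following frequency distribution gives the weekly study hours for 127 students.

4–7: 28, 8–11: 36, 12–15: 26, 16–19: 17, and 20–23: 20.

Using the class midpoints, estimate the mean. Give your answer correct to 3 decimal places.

12.398

Midpoints: 5.5, 9.5, 13.5, 17.5, 21.5
Σfm = 28×5.5 + 36×9.5 + 26×13.5 + 17×17.5 + 20×21.5 = 1574.5
n = Σf = 127
Mean = 1574.5 / 127 = 12.3976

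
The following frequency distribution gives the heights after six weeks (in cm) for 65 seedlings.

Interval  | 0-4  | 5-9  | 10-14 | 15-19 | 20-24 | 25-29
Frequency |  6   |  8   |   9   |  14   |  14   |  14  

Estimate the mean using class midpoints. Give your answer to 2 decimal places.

Midpoints: 2, 7, 12, 17, 22, 27
Σfm = 6×2 + 8×7 + 9×12 + 14×17 + 14×22 + 14×27 = 1100
n = Σf = 65
Mean = 1100 / 65 = 16.9231

16.92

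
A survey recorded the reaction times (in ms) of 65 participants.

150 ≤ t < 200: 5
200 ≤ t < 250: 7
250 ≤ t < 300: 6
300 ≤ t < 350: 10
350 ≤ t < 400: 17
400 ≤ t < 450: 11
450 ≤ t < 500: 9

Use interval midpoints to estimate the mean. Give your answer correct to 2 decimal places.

Midpoints: 175, 225, 275, 325, 375, 425, 475
Σfm = 5×175 + 7×225 + 6×275 + 10×325 + 17×375 + 11×425 + 9×475 = 22675
n = Σf = 65
Mean = 22675 / 65 = 348.8462

348.85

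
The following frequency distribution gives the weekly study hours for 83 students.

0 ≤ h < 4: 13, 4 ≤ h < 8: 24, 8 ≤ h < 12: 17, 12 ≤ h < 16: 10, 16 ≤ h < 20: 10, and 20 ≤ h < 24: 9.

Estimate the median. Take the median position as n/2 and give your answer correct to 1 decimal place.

9.1

Cumulative frequencies: 13, 37, 54, 64, 74, 83
n = 83; position = n/2 = 41.5.
This falls in the class 8 ≤ h < 12: L = 8, F = 37, f = 17, h = 4.
Median ≈ 8 + ((41.5 − 37) / 17) × 4 = 9.0588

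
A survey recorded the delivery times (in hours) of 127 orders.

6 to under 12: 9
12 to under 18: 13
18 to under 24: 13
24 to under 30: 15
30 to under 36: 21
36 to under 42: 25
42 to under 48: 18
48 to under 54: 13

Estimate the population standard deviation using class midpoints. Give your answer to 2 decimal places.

12.37

Midpoints: 9, 15, 21, 27, 33, 39, 45, 51
n = 127, Σfm = 4095, mean = 32.2441
Σfm² = 151479
Σf(m − x̄)² = Σfm² − (Σfm)²/n = 151479 − 4095²/127 = 19439.4331
Population variance = 19439.4331 / 127 = 153.0664
Standard deviation = √153.0664 = 12.3720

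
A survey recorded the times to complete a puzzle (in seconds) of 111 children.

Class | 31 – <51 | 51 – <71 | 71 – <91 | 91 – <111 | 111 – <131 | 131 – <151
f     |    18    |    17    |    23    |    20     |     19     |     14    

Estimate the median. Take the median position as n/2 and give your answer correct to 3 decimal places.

Cumulative frequencies: 18, 35, 58, 78, 97, 111
n = 111; position = n/2 = 55.5.
This falls in the class 71 – <91: L = 71, F = 35, f = 23, h = 20.
Median ≈ 71 + ((55.5 − 35) / 23) × 20 = 88.8261

88.826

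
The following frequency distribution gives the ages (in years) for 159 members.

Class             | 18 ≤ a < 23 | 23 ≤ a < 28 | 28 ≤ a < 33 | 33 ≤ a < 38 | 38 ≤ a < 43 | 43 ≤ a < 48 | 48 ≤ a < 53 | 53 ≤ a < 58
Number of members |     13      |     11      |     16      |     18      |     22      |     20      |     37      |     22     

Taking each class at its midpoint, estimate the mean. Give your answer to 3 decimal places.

Midpoints: 20.5, 25.5, 30.5, 35.5, 40.5, 45.5, 50.5, 55.5
Σfm = 13×20.5 + 11×25.5 + 16×30.5 + 18×35.5 + 22×40.5 + 20×45.5 + 37×50.5 + 22×55.5 = 6564.5
n = Σf = 159
Mean = 6564.5 / 159 = 41.2862

41.286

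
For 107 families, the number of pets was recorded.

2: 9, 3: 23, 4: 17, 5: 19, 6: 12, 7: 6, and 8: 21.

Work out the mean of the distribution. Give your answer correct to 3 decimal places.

4.972

Values: 2, 3, 4, 5, 6, 7, 8
Σfx = 9×2 + 23×3 + 17×4 + 19×5 + 12×6 + 6×7 + 21×8 = 532
n = Σf = 107
Mean = 532 / 107 = 4.9720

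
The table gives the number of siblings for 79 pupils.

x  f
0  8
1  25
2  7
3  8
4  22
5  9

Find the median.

Cumulative frequencies: 8, 33, 40, 48, 70, 79
n = 79, so the median is the value in position (n+1)/2 = 40.
Position 40 falls at value 2.

2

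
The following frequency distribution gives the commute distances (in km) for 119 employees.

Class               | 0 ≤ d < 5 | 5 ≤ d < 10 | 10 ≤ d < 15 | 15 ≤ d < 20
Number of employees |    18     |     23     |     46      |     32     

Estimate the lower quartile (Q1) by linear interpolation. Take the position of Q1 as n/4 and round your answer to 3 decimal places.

7.554

Cumulative frequencies: 18, 41, 87, 119
n = 119; position = n/4 = 29.75.
This falls in the class 5 ≤ d < 10: L = 5, F = 18, f = 23, h = 5.
Lower quartile ≈ 5 + ((29.75 − 18) / 23) × 5 = 7.5543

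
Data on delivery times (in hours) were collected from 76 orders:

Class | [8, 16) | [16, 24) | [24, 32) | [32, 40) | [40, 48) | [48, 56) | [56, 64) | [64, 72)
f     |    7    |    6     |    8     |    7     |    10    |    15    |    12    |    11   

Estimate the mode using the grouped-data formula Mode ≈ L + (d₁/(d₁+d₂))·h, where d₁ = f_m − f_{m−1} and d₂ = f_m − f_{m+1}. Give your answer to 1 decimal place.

53.0

Modal class: [48, 56) (highest frequency 15).
d₁ = 15 − 10 = 5, d₂ = 15 − 12 = 3
Mode ≈ 48 + (5/(5+3)) × 8 = 48 + 5.0000 = 53.0000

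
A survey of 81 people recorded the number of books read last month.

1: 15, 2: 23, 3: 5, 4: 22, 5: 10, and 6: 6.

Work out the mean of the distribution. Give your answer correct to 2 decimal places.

3.09

Values: 1, 2, 3, 4, 5, 6
Σfx = 15×1 + 23×2 + 5×3 + 22×4 + 10×5 + 6×6 = 250
n = Σf = 81
Mean = 250 / 81 = 3.0864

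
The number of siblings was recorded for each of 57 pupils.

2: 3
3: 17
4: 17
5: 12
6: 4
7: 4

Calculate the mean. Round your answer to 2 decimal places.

4.16

Values: 2, 3, 4, 5, 6, 7
Σfx = 3×2 + 17×3 + 17×4 + 12×5 + 4×6 + 4×7 = 237
n = Σf = 57
Mean = 237 / 57 = 4.1579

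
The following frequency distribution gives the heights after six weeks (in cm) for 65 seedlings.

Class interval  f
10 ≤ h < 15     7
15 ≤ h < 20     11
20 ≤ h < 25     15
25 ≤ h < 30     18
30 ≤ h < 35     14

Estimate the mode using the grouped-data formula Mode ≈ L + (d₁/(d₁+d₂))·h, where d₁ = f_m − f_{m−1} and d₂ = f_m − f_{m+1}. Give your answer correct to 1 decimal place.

27.1

Modal class: 25 ≤ h < 30 (highest frequency 18).
d₁ = 18 − 15 = 3, d₂ = 18 − 14 = 4
Mode ≈ 25 + (3/(3+4)) × 5 = 25 + 2.1429 = 27.1429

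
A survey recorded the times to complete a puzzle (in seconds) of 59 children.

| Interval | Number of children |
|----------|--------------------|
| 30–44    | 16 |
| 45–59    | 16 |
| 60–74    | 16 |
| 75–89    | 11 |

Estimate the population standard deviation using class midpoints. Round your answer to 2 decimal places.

Midpoints: 37, 52, 67, 82
n = 59, Σfm = 3398, mean = 57.5932
Σfm² = 210956
Σf(m − x̄)² = Σfm² − (Σfm)²/n = 210956 − 3398²/59 = 15254.2373
Population variance = 15254.2373 / 59 = 258.5464
Standard deviation = √258.5464 = 16.0794

16.08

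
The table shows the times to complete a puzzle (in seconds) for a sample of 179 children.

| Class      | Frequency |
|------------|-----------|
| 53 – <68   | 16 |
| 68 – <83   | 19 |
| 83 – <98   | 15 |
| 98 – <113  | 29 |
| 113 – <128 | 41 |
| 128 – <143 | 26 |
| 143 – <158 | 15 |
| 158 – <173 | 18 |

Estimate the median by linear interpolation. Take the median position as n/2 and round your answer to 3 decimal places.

116.841

Cumulative frequencies: 16, 35, 50, 79, 120, 146, 161, 179
n = 179; position = n/2 = 89.5.
This falls in the class 113 – <128: L = 113, F = 79, f = 41, h = 15.
Median ≈ 113 + ((89.5 − 79) / 41) × 15 = 116.8415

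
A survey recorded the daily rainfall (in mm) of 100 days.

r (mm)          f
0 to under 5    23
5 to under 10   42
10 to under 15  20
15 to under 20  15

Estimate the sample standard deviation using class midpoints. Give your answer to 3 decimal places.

4.916

Midpoints: 2.5, 7.5, 12.5, 17.5
n = 100, Σfm = 885, mean = 8.8500
Σfm² = 10225
Σf(m − x̄)² = Σfm² − (Σfm)²/n = 10225 − 885²/100 = 2392.7500
Sample variance = 2392.7500 / 99 = 24.1692
Standard deviation = √24.1692 = 4.9162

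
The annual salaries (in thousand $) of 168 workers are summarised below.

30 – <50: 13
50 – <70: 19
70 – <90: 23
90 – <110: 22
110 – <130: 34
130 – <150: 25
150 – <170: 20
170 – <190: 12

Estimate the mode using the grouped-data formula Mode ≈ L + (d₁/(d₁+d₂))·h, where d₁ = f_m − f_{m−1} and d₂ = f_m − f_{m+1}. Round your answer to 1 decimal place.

121.4

Modal class: 110 – <130 (highest frequency 34).
d₁ = 34 − 22 = 12, d₂ = 34 − 25 = 9
Mode ≈ 110 + (12/(12+9)) × 20 = 110 + 11.4286 = 121.4286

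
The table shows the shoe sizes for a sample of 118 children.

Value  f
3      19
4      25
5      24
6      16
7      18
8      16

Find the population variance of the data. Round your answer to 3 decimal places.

2.724

Values: 3, 4, 5, 6, 7, 8
n = 118, Σfx = 627, mean = 5.3136
Σfx² = 3653
Σf(x − x̄)² = Σfx² − (Σfx)²/n = 3653 − 627²/118 = 321.3983
Population variance = 321.3983 / 118 = 2.7237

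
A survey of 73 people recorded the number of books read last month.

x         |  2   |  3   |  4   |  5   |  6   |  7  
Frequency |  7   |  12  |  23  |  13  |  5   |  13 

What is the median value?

4

Cumulative frequencies: 7, 19, 42, 55, 60, 73
n = 73, so the median is the value in position (n+1)/2 = 37.
Position 37 falls at value 4.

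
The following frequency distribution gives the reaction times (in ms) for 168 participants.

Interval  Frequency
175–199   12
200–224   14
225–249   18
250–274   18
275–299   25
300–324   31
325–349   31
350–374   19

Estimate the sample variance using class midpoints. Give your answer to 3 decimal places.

2746.204

Midpoints: 187, 212, 237, 262, 287, 312, 337, 362
n = 168, Σfm = 48366, mean = 287.8929
Σfm² = 14382842
Σf(m − x̄)² = Σfm² − (Σfm)²/n = 14382842 − 48366²/168 = 458616.0714
Sample variance = 458616.0714 / 167 = 2746.2040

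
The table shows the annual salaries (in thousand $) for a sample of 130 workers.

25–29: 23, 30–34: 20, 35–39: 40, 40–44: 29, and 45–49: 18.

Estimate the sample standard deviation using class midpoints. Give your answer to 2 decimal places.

Midpoints: 27, 32, 37, 42, 47
n = 130, Σfm = 4805, mean = 36.9615
Σfm² = 182925
Σf(m − x̄)² = Σfm² − (Σfm)²/n = 182925 − 4805²/130 = 5324.8077
Sample variance = 5324.8077 / 129 = 41.2776
Standard deviation = √41.2776 = 6.4248

6.42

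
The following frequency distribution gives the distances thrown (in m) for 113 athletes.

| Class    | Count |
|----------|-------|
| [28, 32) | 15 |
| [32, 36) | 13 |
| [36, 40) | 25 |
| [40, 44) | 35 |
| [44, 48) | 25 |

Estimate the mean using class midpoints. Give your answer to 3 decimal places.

39.487

Midpoints: 30, 34, 38, 42, 46
Σfm = 15×30 + 13×34 + 25×38 + 35×42 + 25×46 = 4462
n = Σf = 113
Mean = 4462 / 113 = 39.4867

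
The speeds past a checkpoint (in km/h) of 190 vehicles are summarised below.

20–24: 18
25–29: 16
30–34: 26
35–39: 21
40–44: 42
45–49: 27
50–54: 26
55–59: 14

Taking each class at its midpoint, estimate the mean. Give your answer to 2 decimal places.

Midpoints: 22, 27, 32, 37, 42, 47, 52, 57
Σfm = 18×22 + 16×27 + 26×32 + 21×37 + 42×42 + 27×47 + 26×52 + 14×57 = 7620
n = Σf = 190
Mean = 7620 / 190 = 40.1053

40.11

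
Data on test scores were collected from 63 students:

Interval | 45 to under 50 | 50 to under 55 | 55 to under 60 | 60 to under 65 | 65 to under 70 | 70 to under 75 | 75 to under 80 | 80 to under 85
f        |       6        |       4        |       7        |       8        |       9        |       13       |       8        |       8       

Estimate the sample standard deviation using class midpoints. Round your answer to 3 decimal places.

10.713

Midpoints: 47.5, 52.5, 57.5, 62.5, 67.5, 72.5, 77.5, 82.5
n = 63, Σfm = 4227.5, mean = 67.1032
Σfm² = 290793.75
Σf(m − x̄)² = Σfm² − (Σfm)²/n = 290793.75 − 4227.5²/63 = 7115.0794
Sample variance = 7115.0794 / 62 = 114.7593
Standard deviation = √114.7593 = 10.7126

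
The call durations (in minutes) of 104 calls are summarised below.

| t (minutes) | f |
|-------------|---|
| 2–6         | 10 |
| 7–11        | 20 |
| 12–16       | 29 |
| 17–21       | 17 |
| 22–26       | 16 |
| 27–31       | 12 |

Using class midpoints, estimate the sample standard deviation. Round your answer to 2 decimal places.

7.46

Midpoints: 4, 9, 14, 19, 24, 29
n = 104, Σfm = 1681, mean = 16.1635
Σfm² = 32909
Σf(m − x̄)² = Σfm² − (Σfm)²/n = 32909 − 1681²/104 = 5738.2212
Sample variance = 5738.2212 / 103 = 55.7109
Standard deviation = √55.7109 = 7.4640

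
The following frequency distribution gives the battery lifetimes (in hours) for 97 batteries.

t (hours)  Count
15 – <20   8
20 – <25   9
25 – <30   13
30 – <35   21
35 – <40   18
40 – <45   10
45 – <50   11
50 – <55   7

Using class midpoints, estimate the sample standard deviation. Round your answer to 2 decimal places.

9.82

Midpoints: 17.5, 22.5, 27.5, 32.5, 37.5, 42.5, 47.5, 52.5
n = 97, Σfm = 3372.5, mean = 34.7680
Σfm² = 126506.25
Σf(m − x̄)² = Σfm² − (Σfm)²/n = 126506.25 − 3372.5²/97 = 9251.0309
Sample variance = 9251.0309 / 96 = 96.3649
Standard deviation = √96.3649 = 9.8166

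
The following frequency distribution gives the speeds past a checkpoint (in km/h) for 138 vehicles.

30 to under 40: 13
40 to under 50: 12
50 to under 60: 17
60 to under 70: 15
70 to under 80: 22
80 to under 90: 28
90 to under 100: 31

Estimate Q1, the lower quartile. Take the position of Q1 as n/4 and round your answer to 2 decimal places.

Cumulative frequencies: 13, 25, 42, 57, 79, 107, 138
n = 138; position = n/4 = 34.5.
This falls in the class 50 to under 60: L = 50, F = 25, f = 17, h = 10.
Lower quartile ≈ 50 + ((34.5 − 25) / 17) × 10 = 55.5882

55.59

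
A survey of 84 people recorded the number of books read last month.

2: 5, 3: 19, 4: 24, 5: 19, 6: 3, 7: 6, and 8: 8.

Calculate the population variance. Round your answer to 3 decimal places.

2.700

Values: 2, 3, 4, 5, 6, 7, 8
n = 84, Σfx = 382, mean = 4.5476
Σfx² = 1964
Σf(x − x̄)² = Σfx² − (Σfx)²/n = 1964 − 382²/84 = 226.8095
Population variance = 226.8095 / 84 = 2.7001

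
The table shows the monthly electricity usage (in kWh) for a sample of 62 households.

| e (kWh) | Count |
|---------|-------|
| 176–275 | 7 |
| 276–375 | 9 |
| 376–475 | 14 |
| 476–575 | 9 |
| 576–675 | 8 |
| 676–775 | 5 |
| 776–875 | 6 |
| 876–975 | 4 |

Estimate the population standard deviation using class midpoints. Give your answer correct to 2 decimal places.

204.38

Midpoints: 225.5, 325.5, 425.5, 525.5, 625.5, 725.5, 825.5, 925.5
n = 62, Σfm = 32481, mean = 523.8871
Σfm² = 19606215.5
Σf(m − x̄)² = Σfm² − (Σfm)²/n = 19606215.5 − 32481²/62 = 2589838.7097
Population variance = 2589838.7097 / 62 = 41771.5921
Standard deviation = √41771.5921 = 204.3810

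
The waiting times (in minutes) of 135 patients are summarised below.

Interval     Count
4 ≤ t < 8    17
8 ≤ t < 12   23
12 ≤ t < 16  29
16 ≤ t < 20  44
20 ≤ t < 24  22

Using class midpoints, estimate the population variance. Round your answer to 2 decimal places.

Midpoints: 6, 10, 14, 18, 22
n = 135, Σfm = 2014, mean = 14.9185
Σfm² = 33500
Σf(m − x̄)² = Σfm² − (Σfm)²/n = 33500 − 2014²/135 = 3454.1037
Population variance = 3454.1037 / 135 = 25.5860

25.59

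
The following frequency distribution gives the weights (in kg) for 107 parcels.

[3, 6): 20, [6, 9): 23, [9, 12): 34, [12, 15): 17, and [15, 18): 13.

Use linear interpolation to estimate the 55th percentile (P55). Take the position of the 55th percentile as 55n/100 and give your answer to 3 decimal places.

10.399

Cumulative frequencies: 20, 43, 77, 94, 107
n = 107; position = 55n/100 = 58.85.
This falls in the class [9, 12): L = 9, F = 43, f = 34, h = 3.
55th percentile ≈ 9 + ((58.85 − 43) / 34) × 3 = 10.3985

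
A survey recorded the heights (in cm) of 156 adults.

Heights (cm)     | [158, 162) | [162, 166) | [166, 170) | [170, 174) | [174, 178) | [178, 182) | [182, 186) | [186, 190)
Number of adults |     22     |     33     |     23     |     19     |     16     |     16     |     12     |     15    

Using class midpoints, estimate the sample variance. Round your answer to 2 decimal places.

80.54

Midpoints: 160, 164, 168, 172, 176, 180, 184, 188
n = 156, Σfm = 26788, mean = 171.7179
Σfm² = 4612464
Σf(m − x̄)² = Σfm² − (Σfm)²/n = 4612464 − 26788²/156 = 12483.5897
Sample variance = 12483.5897 / 155 = 80.5393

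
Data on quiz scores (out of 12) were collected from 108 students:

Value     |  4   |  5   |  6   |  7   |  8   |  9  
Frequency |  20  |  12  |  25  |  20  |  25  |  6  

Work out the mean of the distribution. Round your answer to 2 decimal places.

6.33

Values: 4, 5, 6, 7, 8, 9
Σfx = 20×4 + 12×5 + 25×6 + 20×7 + 25×8 + 6×9 = 684
n = Σf = 108
Mean = 684 / 108 = 6.3333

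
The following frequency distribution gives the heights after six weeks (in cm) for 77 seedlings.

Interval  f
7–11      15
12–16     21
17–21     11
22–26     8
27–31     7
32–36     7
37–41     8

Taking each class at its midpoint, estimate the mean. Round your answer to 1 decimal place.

20.6

Midpoints: 9, 14, 19, 24, 29, 34, 39
Σfm = 15×9 + 21×14 + 11×19 + 8×24 + 7×29 + 7×34 + 8×39 = 1583
n = Σf = 77
Mean = 1583 / 77 = 20.5584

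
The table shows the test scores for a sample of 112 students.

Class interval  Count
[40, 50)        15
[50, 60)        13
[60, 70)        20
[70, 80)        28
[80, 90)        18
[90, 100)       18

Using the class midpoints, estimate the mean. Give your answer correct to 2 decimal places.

Midpoints: 45, 55, 65, 75, 85, 95
Σfm = 15×45 + 13×55 + 20×65 + 28×75 + 18×85 + 18×95 = 8030
n = Σf = 112
Mean = 8030 / 112 = 71.6964

71.70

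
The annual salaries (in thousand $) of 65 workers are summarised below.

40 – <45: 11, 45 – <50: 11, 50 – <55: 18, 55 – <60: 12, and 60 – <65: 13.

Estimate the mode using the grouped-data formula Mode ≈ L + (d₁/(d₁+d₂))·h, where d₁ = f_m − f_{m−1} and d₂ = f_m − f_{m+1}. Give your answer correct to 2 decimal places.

Modal class: 50 – <55 (highest frequency 18).
d₁ = 18 − 11 = 7, d₂ = 18 − 12 = 6
Mode ≈ 50 + (7/(7+6)) × 5 = 50 + 2.6923 = 52.6923

52.69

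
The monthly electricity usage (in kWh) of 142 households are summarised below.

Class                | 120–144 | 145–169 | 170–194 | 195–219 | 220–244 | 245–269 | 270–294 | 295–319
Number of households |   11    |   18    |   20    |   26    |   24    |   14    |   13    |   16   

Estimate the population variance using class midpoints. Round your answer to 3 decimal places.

2699.489

Midpoints: 132, 157, 182, 207, 232, 257, 282, 307
n = 142, Σfm = 31044, mean = 218.6197
Σfm² = 7170158
Σf(m − x̄)² = Σfm² − (Σfm)²/n = 7170158 − 31044²/142 = 383327.4648
Population variance = 383327.4648 / 142 = 2699.4892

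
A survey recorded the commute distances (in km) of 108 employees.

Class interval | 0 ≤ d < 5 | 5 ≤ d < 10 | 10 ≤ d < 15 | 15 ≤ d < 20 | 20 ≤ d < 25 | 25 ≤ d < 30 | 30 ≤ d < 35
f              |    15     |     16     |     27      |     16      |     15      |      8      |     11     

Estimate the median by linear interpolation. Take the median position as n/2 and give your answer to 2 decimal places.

14.26

Cumulative frequencies: 15, 31, 58, 74, 89, 97, 108
n = 108; position = n/2 = 54.
This falls in the class 10 ≤ d < 15: L = 10, F = 31, f = 27, h = 5.
Median ≈ 10 + ((54 − 31) / 27) × 5 = 14.2593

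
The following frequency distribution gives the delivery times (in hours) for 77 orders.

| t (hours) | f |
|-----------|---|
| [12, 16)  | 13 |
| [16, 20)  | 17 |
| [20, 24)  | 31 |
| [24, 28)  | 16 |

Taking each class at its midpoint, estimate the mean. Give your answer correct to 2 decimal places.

20.60

Midpoints: 14, 18, 22, 26
Σfm = 13×14 + 17×18 + 31×22 + 16×26 = 1586
n = Σf = 77
Mean = 1586 / 77 = 20.5974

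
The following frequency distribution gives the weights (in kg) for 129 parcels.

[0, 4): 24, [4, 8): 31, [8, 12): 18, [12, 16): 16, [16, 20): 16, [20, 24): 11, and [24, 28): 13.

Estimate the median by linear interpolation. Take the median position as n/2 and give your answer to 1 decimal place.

10.1

Cumulative frequencies: 24, 55, 73, 89, 105, 116, 129
n = 129; position = n/2 = 64.5.
This falls in the class [8, 12): L = 8, F = 55, f = 18, h = 4.
Median ≈ 8 + ((64.5 − 55) / 18) × 4 = 10.1111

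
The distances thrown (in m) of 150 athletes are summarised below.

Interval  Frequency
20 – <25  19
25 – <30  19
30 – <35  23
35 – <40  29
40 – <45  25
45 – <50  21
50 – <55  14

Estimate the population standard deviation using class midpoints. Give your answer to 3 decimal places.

Midpoints: 22.5, 27.5, 32.5, 37.5, 42.5, 47.5, 52.5
n = 150, Σfm = 5580, mean = 37.2000
Σfm² = 220187.5
Σf(m − x̄)² = Σfm² − (Σfm)²/n = 220187.5 − 5580²/150 = 12611.5000
Population variance = 12611.5000 / 150 = 84.0767
Standard deviation = √84.0767 = 9.1693

9.169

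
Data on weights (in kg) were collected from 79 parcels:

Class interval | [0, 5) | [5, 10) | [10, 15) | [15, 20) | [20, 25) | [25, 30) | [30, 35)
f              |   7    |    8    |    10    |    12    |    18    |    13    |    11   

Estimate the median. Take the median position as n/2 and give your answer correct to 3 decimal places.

Cumulative frequencies: 7, 15, 25, 37, 55, 68, 79
n = 79; position = n/2 = 39.5.
This falls in the class [20, 25): L = 20, F = 37, f = 18, h = 5.
Median ≈ 20 + ((39.5 − 37) / 18) × 5 = 20.6944

20.694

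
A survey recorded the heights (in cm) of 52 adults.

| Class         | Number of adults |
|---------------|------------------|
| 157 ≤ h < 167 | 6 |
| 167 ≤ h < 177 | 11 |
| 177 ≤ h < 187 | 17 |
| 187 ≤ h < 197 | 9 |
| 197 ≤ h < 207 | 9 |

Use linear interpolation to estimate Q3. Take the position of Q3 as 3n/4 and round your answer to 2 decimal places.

192.56

Cumulative frequencies: 6, 17, 34, 43, 52
n = 52; position = 3n/4 = 39.
This falls in the class 187 ≤ h < 197: L = 187, F = 34, f = 9, h = 10.
Upper quartile ≈ 187 + ((39 − 34) / 9) × 10 = 192.5556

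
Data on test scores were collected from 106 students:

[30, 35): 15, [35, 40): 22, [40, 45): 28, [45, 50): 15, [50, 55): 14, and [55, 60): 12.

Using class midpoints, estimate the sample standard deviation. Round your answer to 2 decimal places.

7.78

Midpoints: 32.5, 37.5, 42.5, 47.5, 52.5, 57.5
n = 106, Σfm = 4640, mean = 43.7736
Σfm² = 209462.5
Σf(m − x̄)² = Σfm² − (Σfm)²/n = 209462.5 − 4640²/106 = 6353.0660
Sample variance = 6353.0660 / 105 = 60.5054
Standard deviation = √60.5054 = 7.7785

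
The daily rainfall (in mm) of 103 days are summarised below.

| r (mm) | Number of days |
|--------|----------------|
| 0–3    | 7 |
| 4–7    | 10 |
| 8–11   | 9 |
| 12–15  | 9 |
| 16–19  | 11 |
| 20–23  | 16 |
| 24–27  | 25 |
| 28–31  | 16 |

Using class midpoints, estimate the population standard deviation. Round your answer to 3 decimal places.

Midpoints: 1.5, 5.5, 9.5, 13.5, 17.5, 21.5, 25.5, 29.5
n = 103, Σfm = 1918.5, mean = 18.6262
Σfm² = 43715.75
Σf(m − x̄)² = Σfm² − (Σfm)²/n = 43715.75 − 1918.5²/103 = 7981.3592
Population variance = 7981.3592 / 103 = 77.4889
Standard deviation = √77.4889 = 8.8028

8.803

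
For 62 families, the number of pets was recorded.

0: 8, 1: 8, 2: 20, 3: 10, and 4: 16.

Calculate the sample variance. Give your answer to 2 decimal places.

1.78

Values: 0, 1, 2, 3, 4
n = 62, Σfx = 142, mean = 2.2903
Σfx² = 434
Σf(x − x̄)² = Σfx² − (Σfx)²/n = 434 − 142²/62 = 108.7742
Sample variance = 108.7742 / 61 = 1.7832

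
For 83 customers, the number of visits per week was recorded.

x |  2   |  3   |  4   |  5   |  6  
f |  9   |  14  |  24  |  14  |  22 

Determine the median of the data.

4

Cumulative frequencies: 9, 23, 47, 61, 83
n = 83, so the median is the value in position (n+1)/2 = 42.
Position 42 falls at value 4.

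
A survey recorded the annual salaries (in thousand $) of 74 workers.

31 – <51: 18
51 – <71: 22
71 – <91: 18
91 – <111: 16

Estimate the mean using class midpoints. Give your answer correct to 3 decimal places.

Midpoints: 41, 61, 81, 101
Σfm = 18×41 + 22×61 + 18×81 + 16×101 = 5154
n = Σf = 74
Mean = 5154 / 74 = 69.6486

69.649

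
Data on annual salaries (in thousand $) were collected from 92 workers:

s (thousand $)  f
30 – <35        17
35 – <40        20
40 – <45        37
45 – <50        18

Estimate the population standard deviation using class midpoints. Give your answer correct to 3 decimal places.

4.998

Midpoints: 32.5, 37.5, 42.5, 47.5
n = 92, Σfm = 3730, mean = 40.5435
Σfm² = 153525
Σf(m − x̄)² = Σfm² − (Σfm)²/n = 153525 − 3730²/92 = 2297.8261
Population variance = 2297.8261 / 92 = 24.9764
Standard deviation = √24.9764 = 4.9976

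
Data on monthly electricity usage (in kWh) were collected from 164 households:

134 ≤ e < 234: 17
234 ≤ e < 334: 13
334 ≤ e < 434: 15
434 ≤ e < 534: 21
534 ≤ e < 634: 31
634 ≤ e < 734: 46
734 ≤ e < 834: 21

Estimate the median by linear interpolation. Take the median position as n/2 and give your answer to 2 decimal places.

Cumulative frequencies: 17, 30, 45, 66, 97, 143, 164
n = 164; position = n/2 = 82.
This falls in the class 534 ≤ e < 634: L = 534, F = 66, f = 31, h = 100.
Median ≈ 534 + ((82 − 66) / 31) × 100 = 585.6129

585.61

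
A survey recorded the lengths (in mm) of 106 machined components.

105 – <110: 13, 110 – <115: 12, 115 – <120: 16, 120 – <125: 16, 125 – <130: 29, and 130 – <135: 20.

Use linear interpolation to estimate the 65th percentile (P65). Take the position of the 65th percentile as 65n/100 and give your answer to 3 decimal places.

Cumulative frequencies: 13, 25, 41, 57, 86, 106
n = 106; position = 65n/100 = 68.9.
This falls in the class 125 – <130: L = 125, F = 57, f = 29, h = 5.
65th percentile ≈ 125 + ((68.9 − 57) / 29) × 5 = 127.0517

127.052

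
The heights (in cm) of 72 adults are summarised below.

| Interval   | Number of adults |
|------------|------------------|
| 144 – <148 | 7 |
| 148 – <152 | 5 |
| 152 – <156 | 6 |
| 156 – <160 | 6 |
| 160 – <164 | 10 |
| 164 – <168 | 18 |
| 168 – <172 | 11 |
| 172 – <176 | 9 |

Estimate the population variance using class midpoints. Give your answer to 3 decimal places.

Midpoints: 146, 150, 154, 158, 162, 166, 170, 174
n = 72, Σfm = 11688, mean = 162.3333
Σfm² = 1902624
Σf(m − x̄)² = Σfm² − (Σfm)²/n = 1902624 − 11688²/72 = 5272.0000
Population variance = 5272.0000 / 72 = 73.2222

73.222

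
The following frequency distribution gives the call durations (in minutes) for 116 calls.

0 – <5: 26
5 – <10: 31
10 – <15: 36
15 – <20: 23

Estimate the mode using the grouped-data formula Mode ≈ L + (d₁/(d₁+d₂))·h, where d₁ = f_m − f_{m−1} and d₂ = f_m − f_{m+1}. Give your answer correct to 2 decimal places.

Modal class: 10 – <15 (highest frequency 36).
d₁ = 36 − 31 = 5, d₂ = 36 − 23 = 13
Mode ≈ 10 + (5/(5+13)) × 5 = 10 + 1.3889 = 11.3889

11.39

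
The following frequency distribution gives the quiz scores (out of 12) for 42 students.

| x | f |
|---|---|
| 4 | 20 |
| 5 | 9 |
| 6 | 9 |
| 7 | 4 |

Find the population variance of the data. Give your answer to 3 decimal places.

1.066

Values: 4, 5, 6, 7
n = 42, Σfx = 207, mean = 4.9286
Σfx² = 1065
Σf(x − x̄)² = Σfx² − (Σfx)²/n = 1065 − 207²/42 = 44.7857
Population variance = 44.7857 / 42 = 1.0663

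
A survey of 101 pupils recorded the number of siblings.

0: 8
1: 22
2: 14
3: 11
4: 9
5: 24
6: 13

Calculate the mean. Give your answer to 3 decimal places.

3.139

Values: 0, 1, 2, 3, 4, 5, 6
Σfx = 8×0 + 22×1 + 14×2 + 11×3 + 9×4 + 24×5 + 13×6 = 317
n = Σf = 101
Mean = 317 / 101 = 3.1386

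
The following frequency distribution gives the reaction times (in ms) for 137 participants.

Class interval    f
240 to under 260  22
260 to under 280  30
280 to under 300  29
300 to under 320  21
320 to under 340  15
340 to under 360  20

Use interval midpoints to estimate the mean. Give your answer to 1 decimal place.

Midpoints: 250, 270, 290, 310, 330, 350
Σfm = 22×250 + 30×270 + 29×290 + 21×310 + 15×330 + 20×350 = 40470
n = Σf = 137
Mean = 40470 / 137 = 295.4015

295.4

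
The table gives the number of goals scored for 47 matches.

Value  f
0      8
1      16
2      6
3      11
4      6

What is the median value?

Cumulative frequencies: 8, 24, 30, 41, 47
n = 47, so the median is the value in position (n+1)/2 = 24.
Position 24 falls at value 1.

1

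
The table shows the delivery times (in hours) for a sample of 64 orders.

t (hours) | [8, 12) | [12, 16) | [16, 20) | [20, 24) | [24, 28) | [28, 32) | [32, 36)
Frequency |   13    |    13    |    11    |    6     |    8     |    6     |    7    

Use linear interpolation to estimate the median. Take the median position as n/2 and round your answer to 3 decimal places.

18.182

Cumulative frequencies: 13, 26, 37, 43, 51, 57, 64
n = 64; position = n/2 = 32.
This falls in the class [16, 20): L = 16, F = 26, f = 11, h = 4.
Median ≈ 16 + ((32 − 26) / 11) × 4 = 18.1818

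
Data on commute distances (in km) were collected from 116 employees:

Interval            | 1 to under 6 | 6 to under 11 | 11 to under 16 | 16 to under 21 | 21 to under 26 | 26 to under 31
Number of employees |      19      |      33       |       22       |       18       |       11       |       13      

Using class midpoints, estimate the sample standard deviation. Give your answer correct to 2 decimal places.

Midpoints: 3.5, 8.5, 13.5, 18.5, 23.5, 28.5
n = 116, Σfm = 1606, mean = 13.8448
Σfm² = 29421
Σf(m − x̄)² = Σfm² − (Σfm)²/n = 29421 − 1606²/116 = 7186.2069
Sample variance = 7186.2069 / 115 = 62.4888
Standard deviation = √62.4888 = 7.9050

7.90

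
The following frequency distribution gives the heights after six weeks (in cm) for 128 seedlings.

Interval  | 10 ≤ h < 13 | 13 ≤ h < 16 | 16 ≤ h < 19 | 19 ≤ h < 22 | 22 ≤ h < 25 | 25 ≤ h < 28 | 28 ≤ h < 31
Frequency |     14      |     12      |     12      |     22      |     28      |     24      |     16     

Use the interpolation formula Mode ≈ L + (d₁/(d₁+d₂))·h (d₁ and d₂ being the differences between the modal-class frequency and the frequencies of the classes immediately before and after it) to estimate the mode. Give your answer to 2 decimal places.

23.80

Modal class: 22 ≤ h < 25 (highest frequency 28).
d₁ = 28 − 22 = 6, d₂ = 28 − 24 = 4
Mode ≈ 22 + (6/(6+4)) × 3 = 22 + 1.8000 = 23.8000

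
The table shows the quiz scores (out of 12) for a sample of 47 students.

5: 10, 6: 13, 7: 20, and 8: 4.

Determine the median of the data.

Cumulative frequencies: 10, 23, 43, 47
n = 47, so the median is the value in position (n+1)/2 = 24.
Position 24 falls at value 7.

7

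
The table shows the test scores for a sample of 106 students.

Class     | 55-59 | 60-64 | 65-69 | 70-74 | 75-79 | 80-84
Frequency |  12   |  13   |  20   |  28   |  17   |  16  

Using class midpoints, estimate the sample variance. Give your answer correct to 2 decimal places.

59.70

Midpoints: 57, 62, 67, 72, 77, 82
n = 106, Σfm = 7467, mean = 70.4434
Σfm² = 532269
Σf(m − x̄)² = Σfm² − (Σfm)²/n = 532269 − 7467²/106 = 6268.1604
Sample variance = 6268.1604 / 105 = 59.6968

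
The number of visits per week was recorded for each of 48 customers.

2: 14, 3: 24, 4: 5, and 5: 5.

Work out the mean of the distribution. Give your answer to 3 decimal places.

3.021

Values: 2, 3, 4, 5
Σfx = 14×2 + 24×3 + 5×4 + 5×5 = 145
n = Σf = 48
Mean = 145 / 48 = 3.0208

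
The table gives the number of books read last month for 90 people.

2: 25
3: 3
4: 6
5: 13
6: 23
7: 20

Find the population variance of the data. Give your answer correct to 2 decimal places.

3.77

Values: 2, 3, 4, 5, 6, 7
n = 90, Σfx = 426, mean = 4.7333
Σfx² = 2356
Σf(x − x̄)² = Σfx² − (Σfx)²/n = 2356 − 426²/90 = 339.6000
Population variance = 339.6000 / 90 = 3.7733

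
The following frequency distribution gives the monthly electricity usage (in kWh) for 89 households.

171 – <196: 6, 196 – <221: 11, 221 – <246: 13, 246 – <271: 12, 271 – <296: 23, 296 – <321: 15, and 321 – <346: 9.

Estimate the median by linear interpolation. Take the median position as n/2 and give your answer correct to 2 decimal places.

Cumulative frequencies: 6, 17, 30, 42, 65, 80, 89
n = 89; position = n/2 = 44.5.
This falls in the class 271 – <296: L = 271, F = 42, f = 23, h = 25.
Median ≈ 271 + ((44.5 − 42) / 23) × 25 = 273.7174

273.72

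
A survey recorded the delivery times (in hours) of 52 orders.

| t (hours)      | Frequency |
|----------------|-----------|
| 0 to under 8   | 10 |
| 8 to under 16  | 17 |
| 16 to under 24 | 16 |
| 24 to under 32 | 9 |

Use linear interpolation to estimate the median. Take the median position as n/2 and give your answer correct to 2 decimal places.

15.53

Cumulative frequencies: 10, 27, 43, 52
n = 52; position = n/2 = 26.
This falls in the class 8 to under 16: L = 8, F = 10, f = 17, h = 8.
Median ≈ 8 + ((26 − 10) / 17) × 8 = 15.5294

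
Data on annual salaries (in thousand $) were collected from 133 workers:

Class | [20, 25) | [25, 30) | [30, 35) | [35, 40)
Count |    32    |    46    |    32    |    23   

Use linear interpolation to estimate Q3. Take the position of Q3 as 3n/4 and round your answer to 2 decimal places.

33.40

Cumulative frequencies: 32, 78, 110, 133
n = 133; position = 3n/4 = 99.75.
This falls in the class [30, 35): L = 30, F = 78, f = 32, h = 5.
Upper quartile ≈ 30 + ((99.75 − 78) / 32) × 5 = 33.3984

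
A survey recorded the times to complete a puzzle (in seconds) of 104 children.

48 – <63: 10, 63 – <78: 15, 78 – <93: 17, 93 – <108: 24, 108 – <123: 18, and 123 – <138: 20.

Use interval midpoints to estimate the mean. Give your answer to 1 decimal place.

Midpoints: 55.5, 70.5, 85.5, 100.5, 115.5, 130.5
Σfm = 10×55.5 + 15×70.5 + 17×85.5 + 24×100.5 + 18×115.5 + 20×130.5 = 10167
n = Σf = 104
Mean = 10167 / 104 = 97.7596

97.8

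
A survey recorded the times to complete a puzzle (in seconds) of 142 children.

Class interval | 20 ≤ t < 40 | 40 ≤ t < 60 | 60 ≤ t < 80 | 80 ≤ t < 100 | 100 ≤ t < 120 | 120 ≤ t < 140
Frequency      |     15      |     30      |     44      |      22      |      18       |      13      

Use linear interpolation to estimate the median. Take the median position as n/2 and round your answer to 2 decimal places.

71.82

Cumulative frequencies: 15, 45, 89, 111, 129, 142
n = 142; position = n/2 = 71.
This falls in the class 60 ≤ t < 80: L = 60, F = 45, f = 44, h = 20.
Median ≈ 60 + ((71 − 45) / 44) × 20 = 71.8182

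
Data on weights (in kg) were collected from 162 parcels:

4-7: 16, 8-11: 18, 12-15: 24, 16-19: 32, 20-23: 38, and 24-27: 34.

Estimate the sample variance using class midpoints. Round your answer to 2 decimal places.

41.14

Midpoints: 5.5, 9.5, 13.5, 17.5, 21.5, 25.5
n = 162, Σfm = 2827, mean = 17.4506
Σfm² = 55956.5
Σf(m − x̄)² = Σfm² − (Σfm)²/n = 55956.5 − 2827²/162 = 6623.6049
Sample variance = 6623.6049 / 161 = 41.1404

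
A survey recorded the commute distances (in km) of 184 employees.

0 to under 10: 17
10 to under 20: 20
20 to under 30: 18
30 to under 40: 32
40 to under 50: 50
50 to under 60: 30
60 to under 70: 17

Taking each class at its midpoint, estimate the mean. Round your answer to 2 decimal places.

37.83

Midpoints: 5, 15, 25, 35, 45, 55, 65
Σfm = 17×5 + 20×15 + 18×25 + 32×35 + 50×45 + 30×55 + 17×65 = 6960
n = Σf = 184
Mean = 6960 / 184 = 37.8261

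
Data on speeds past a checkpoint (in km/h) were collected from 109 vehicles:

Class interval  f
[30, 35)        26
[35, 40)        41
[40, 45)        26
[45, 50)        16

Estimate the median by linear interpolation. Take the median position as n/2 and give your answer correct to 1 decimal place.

Cumulative frequencies: 26, 67, 93, 109
n = 109; position = n/2 = 54.5.
This falls in the class [35, 40): L = 35, F = 26, f = 41, h = 5.
Median ≈ 35 + ((54.5 − 26) / 41) × 5 = 38.4756

38.5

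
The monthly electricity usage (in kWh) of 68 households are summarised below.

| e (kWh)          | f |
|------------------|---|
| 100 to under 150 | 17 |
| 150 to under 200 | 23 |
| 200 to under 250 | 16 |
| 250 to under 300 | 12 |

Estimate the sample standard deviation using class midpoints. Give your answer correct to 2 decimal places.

52.27

Midpoints: 125, 175, 225, 275
n = 68, Σfm = 13050, mean = 191.9118
Σfm² = 2687500
Σf(m − x̄)² = Σfm² − (Σfm)²/n = 2687500 − 13050²/68 = 183051.4706
Sample variance = 183051.4706 / 67 = 2732.1115
Standard deviation = √2732.1115 = 52.2696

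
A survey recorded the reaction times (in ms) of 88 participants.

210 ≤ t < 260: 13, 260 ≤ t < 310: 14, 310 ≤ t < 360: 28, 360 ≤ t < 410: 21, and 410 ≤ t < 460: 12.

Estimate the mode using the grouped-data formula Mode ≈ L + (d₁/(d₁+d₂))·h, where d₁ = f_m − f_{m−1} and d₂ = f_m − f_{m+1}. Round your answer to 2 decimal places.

343.33

Modal class: 310 ≤ t < 360 (highest frequency 28).
d₁ = 28 − 14 = 14, d₂ = 28 − 21 = 7
Mode ≈ 310 + (14/(14+7)) × 50 = 310 + 33.3333 = 343.3333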